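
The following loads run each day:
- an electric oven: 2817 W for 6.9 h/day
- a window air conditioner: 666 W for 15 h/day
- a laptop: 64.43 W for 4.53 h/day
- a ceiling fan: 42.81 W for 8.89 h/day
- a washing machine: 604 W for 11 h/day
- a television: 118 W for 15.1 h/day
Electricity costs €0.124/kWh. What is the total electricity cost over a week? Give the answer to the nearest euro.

€33

electric oven: 2817 W × 6.9 h × 7 d = 136,061 Wh = 136.1 kWh
window air conditioner: 666 W × 15 h × 7 d = 69,930 Wh = 69.93 kWh
laptop: 64.43 W × 4.53 h × 7 d = 2,043 Wh = 2.043 kWh
ceiling fan: 42.81 W × 8.89 h × 7 d = 2,664 Wh = 2.664 kWh
washing machine: 604 W × 11 h × 7 d = 46,508 Wh = 46.51 kWh
television: 118 W × 15.1 h × 7 d = 12,473 Wh = 12.47 kWh
Total energy = 136.1 + 69.93 + 2.043 + 2.664 + 46.51 + 12.47 = 269.7 kWh
Cost = 269.7 kWh × €0.124 = €33.44 ≈ €33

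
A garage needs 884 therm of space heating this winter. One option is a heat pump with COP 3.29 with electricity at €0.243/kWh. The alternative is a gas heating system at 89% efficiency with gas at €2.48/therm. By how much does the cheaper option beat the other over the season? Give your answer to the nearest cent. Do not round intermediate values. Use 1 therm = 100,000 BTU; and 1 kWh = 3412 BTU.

€549.67

Heat load = 884 therm × 100,000 = 88,400,000 BTU
Gas: input = 88,400,000 / 0.89 = 99,325,843 BTU = 993.3 therm → 993.3 × €2.48 = €2,463.28
Heat pump: 88,400,000 BTU / 3412 = 25,910 kWh heat; / 3.29 = 7,875 kWh in → × €0.243 = €1,913.61
Difference = |€2,463.28 − €1,913.61| = €549.67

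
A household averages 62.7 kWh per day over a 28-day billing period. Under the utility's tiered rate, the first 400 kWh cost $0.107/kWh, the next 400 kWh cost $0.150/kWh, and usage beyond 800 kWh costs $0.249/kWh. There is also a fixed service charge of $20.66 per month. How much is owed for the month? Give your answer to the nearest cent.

Usage = 62.7 kWh/day × 28 days = 1755.6 kWh
First 400 kWh × $0.107 = $42.80
Next 400 kWh × $0.150 = $60.00
Remaining 955.6 kWh × $0.249 = $237.94
Energy charge = $340.74; + service $20.66 = $361.40

$361.40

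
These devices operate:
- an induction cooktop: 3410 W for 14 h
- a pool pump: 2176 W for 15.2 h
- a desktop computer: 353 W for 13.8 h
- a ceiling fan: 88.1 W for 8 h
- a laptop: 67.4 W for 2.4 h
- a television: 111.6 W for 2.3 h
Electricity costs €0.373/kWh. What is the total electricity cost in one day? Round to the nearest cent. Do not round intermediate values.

€32.38

induction cooktop: 3410 W × 14 h = 47,740 Wh = 47.74 kWh
pool pump: 2176 W × 15.2 h = 33,075 Wh = 33.08 kWh
desktop computer: 353 W × 13.8 h = 4,871 Wh = 4.871 kWh
ceiling fan: 88.1 W × 8 h = 705 Wh = 0.7048 kWh
laptop: 67.4 W × 2.4 h = 162 Wh = 0.1618 kWh
television: 111.6 W × 2.3 h = 257 Wh = 0.2567 kWh
Total energy = 47.74 + 33.08 + 4.871 + 0.7048 + 0.1618 + 0.2567 = 86.81 kWh
Cost = 86.81 kWh × €0.373 = €32.38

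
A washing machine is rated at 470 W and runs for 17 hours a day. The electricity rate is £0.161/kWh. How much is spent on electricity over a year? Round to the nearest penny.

£469.53

Energy = 470 W × 17 h/day × 365 days = 2,916,350 Wh = 2,916 kWh
Cost = 2,916 kWh × £0.161/kWh = £469.53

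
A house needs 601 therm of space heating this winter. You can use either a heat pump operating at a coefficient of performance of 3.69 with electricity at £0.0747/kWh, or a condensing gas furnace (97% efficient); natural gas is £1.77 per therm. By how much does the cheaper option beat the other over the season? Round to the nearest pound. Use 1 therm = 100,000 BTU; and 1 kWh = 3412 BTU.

£740

Heat load = 601 therm × 100,000 = 60,100,000 BTU
Gas: input = 60,100,000 / 0.97 = 61,958,763 BTU = 619.6 therm → 619.6 × £1.77 = £1,096.67
Heat pump: 60,100,000 BTU / 3412 = 17,610 kWh heat; / 3.69 = 4,774 kWh in → × £0.0747 = £356.58
Difference = |£1,096.67 − £356.58| = £740.09 ≈ £740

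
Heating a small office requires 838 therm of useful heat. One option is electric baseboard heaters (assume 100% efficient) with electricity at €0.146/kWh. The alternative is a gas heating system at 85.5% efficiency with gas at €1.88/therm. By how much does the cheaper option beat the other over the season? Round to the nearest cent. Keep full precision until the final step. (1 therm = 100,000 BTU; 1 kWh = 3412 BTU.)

Heat load = 838 therm × 100,000 = 83,800,000 BTU
Gas: input = 83,800,000 / 0.855 = 98,011,696 BTU = 980.1 therm → 980.1 × €1.88 = €1,842.62
Electric: 83,800,000 BTU / 3412 = 24,560 kWh → × €0.146 = €3,585.81
Difference = |€1,842.62 − €3,585.81| = €1,743.19

€1743.19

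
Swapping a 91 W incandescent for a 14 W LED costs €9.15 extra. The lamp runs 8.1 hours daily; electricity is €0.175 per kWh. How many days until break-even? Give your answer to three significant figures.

Power saved = 91 − 14 = 77 W
Daily energy saved = 77 W × 8.1 h = 623.7 Wh = 0.6237 kWh
Daily savings = 0.6237 × €0.175 = €0.1091
Payback = €9.15 / €0.1091 per day = 83.83 days

83.8 days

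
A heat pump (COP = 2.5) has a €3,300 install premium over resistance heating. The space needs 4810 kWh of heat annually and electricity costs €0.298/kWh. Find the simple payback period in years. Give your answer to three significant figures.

3.84 years

Resistance: 4810 kWh × €0.298 = €1,433.38/yr
Heat pump: 4810 / 2.5 = 1924 kWh in → × €0.298 = €573.35/yr
Annual savings = €860.03
Payback = €3,300 / €860.03 = 3.84 years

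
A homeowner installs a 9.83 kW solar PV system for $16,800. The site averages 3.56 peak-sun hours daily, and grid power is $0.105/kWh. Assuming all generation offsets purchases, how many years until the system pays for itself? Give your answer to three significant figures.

12.5 years

Daily generation = 9.83 kW × 3.56 h = 34.99 kWh
Annual generation = 34.99 × 365 = 12773 kWh
Annual savings = 12773 × $0.105 = $1,341.18
Payback = $16,800 / $1,341.18 = 12.5 years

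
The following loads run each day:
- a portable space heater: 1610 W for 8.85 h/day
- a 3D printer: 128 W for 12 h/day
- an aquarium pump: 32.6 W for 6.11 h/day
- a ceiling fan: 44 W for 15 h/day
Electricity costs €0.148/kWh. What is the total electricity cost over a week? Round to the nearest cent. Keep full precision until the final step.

portable space heater: 1610 W × 8.85 h × 7 d = 99,740 Wh = 99.74 kWh
3D printer: 128 W × 12 h × 7 d = 10,752 Wh = 10.75 kWh
aquarium pump: 32.6 W × 6.11 h × 7 d = 1,394 Wh = 1.394 kWh
ceiling fan: 44 W × 15 h × 7 d = 4,620 Wh = 4.62 kWh
Total energy = 99.74 + 10.75 + 1.394 + 4.62 = 116.5 kWh
Cost = 116.5 kWh × €0.148 = €17.24

€17.24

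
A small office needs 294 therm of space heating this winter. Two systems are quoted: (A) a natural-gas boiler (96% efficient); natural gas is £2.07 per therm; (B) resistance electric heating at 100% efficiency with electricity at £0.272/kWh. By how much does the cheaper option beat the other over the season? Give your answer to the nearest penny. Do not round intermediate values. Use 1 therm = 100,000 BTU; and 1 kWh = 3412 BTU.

Heat load = 294 therm × 100,000 = 29,400,000 BTU
Gas: input = 29,400,000 / 0.96 = 30,625,000 BTU = 306.2 therm → 306.2 × £2.07 = £633.94
Electric: 29,400,000 BTU / 3412 = 8,617 kWh → × £0.272 = £2,343.73
Difference = |£633.94 − £2,343.73| = £1,709.79

£1709.79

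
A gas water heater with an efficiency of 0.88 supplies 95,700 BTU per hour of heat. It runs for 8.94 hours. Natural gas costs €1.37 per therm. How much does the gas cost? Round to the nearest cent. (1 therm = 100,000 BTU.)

€13.32

Heat delivered = 95,700 BTU/h × 8.94 h = 855,558 BTU
Gas input = 855,558 / 0.88 = 972,225 BTU
= 972,225 / 100,000 = 9.722 therm
Cost = 9.722 × €1.37/therm = €13.32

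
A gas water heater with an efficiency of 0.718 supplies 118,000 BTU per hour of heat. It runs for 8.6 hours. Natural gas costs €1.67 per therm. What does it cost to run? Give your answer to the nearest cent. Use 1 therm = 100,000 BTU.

€23.60

Heat delivered = 118,000 BTU/h × 8.6 h = 1,014,800 BTU
Gas input = 1,014,800 / 0.718 = 1,413,370 BTU
= 1,413,370 / 100,000 = 14.13 therm
Cost = 14.13 × €1.67/therm = €23.60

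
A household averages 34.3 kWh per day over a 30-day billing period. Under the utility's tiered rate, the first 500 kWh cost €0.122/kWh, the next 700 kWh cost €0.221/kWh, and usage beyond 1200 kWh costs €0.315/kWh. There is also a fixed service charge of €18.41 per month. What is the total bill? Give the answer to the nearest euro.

Usage = 34.3 kWh/day × 30 days = 1029 kWh
First 500 kWh × €0.122 = €61.00
Next 529 kWh × €0.221 = €116.91
Remaining tier: 0 kWh (not reached)
Energy charge = €177.91; + service €18.41 = €196.32 ≈ €196

€196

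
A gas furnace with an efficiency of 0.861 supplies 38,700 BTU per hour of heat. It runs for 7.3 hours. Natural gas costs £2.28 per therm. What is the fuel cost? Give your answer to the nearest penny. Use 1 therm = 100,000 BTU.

Heat delivered = 38,700 BTU/h × 7.3 h = 282,510 BTU
Gas input = 282,510 / 0.861 = 328,118 BTU
= 328,118 / 100,000 = 3.281 therm
Cost = 3.281 × £2.28/therm = £7.48

£7.48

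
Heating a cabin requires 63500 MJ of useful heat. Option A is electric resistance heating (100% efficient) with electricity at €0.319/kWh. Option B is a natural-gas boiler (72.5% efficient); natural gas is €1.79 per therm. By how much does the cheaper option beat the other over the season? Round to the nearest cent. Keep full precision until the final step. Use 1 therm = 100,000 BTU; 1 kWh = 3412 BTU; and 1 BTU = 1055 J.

Heat load = 63500 MJ = 63,500,000,000 J / 1055 = 60,189,573 BTU
Gas: input = 60,189,573 / 0.725 = 83,020,101 BTU = 830.2 therm → 830.2 × €1.79 = €1,486.06
Electric: 60,189,573 BTU / 3412 = 17,640 kWh → × €0.319 = €5,627.34
Difference = |€1,486.06 − €5,627.34| = €4,141.28

€4141.28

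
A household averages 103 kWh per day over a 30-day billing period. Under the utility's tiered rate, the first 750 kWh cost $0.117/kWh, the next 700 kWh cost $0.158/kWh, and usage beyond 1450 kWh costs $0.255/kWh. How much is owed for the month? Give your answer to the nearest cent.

Usage = 103 kWh/day × 30 days = 3090 kWh
First 750 kWh × $0.117 = $87.75
Next 700 kWh × $0.158 = $110.60
Remaining 1640 kWh × $0.255 = $418.20
Total = $616.55

$616.55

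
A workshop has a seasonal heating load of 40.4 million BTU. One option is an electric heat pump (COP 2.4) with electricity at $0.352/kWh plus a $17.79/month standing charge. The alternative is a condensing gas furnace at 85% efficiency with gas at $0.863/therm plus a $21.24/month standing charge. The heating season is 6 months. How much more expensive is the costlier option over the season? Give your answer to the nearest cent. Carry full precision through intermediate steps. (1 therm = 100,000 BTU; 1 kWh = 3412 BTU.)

Heat load = 40.4 × 10⁶ BTU = 40,400,000 BTU
Gas: input = 40,400,000 / 0.85 = 47,529,412 BTU = 475.3 therm → 475.3 × $0.863 = $410.18; + 6 × $21.24 standing = $537.62
Heat pump: 40,400,000 BTU / 3412 = 11,840 kWh heat; / 2.4 = 4,934 kWh in → × $0.352 = $1,736.62; + 6 × $17.79 standing = $1,843.36
Difference = |$537.62 − $1,843.36| = $1,305.74

$1305.74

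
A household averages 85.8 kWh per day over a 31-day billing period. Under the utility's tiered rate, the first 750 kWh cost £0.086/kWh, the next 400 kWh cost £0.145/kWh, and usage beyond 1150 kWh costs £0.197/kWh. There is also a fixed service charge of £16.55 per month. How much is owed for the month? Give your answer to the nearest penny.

£436.48

Usage = 85.8 kWh/day × 31 days = 2659.8 kWh
First 750 kWh × £0.086 = £64.50
Next 400 kWh × £0.145 = £58.00
Remaining 1509.8 kWh × £0.197 = £297.43
Energy charge = £419.93; + service £16.55 = £436.48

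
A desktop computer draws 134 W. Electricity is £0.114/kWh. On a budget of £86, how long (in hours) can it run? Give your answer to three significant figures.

Energy budget = £86 / £0.114 per kWh = 754.4 kWh = 754,386 Wh
Runtime = 754,386 Wh / 134 W = 5,630 h

5630 h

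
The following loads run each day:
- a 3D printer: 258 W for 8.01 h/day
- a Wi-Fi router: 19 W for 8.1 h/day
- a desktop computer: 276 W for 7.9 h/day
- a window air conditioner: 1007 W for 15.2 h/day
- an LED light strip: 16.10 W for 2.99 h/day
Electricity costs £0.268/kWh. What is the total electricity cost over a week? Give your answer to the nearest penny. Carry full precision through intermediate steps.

3D printer: 258 W × 8.01 h × 7 d = 14,466 Wh = 14.47 kWh
Wi-Fi router: 19 W × 8.1 h × 7 d = 1,077 Wh = 1.077 kWh
desktop computer: 276 W × 7.9 h × 7 d = 15,263 Wh = 15.26 kWh
window air conditioner: 1007 W × 15.2 h × 7 d = 107,145 Wh = 107.1 kWh
LED light strip: 16.10 W × 2.99 h × 7 d = 337 Wh = 0.337 kWh
Total energy = 14.47 + 1.077 + 15.26 + 107.1 + 0.337 = 138.3 kWh
Cost = 138.3 kWh × £0.268 = £37.06

£37.06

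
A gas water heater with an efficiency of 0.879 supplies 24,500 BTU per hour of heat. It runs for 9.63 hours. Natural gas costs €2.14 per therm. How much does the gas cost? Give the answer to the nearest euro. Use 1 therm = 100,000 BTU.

Heat delivered = 24,500 BTU/h × 9.63 h = 235,935 BTU
Gas input = 235,935 / 0.879 = 268,413 BTU
= 268,413 / 100,000 = 2.684 therm
Cost = 2.684 × €2.14/therm = €5.74 ≈ €6

€6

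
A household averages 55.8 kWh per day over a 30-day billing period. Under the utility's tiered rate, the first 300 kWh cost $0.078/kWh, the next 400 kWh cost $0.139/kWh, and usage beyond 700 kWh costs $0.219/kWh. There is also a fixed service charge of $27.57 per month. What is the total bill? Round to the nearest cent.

Usage = 55.8 kWh/day × 30 days = 1674 kWh
First 300 kWh × $0.078 = $23.40
Next 400 kWh × $0.139 = $55.60
Remaining 974 kWh × $0.219 = $213.31
Energy charge = $292.31; + service $27.57 = $319.88

$319.88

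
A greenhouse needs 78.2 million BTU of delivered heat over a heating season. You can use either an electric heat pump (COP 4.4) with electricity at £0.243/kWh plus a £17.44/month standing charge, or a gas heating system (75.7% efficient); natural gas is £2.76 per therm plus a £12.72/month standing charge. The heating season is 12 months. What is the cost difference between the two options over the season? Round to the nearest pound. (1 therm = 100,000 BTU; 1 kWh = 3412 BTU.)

£1529

Heat load = 78.2 × 10⁶ BTU = 78,200,000 BTU
Gas: input = 78,200,000 / 0.757 = 103,302,510 BTU = 1,033 therm → 1,033 × £2.76 = £2,851.15; + 12 × £12.72 standing = £3,003.79
Heat pump: 78,200,000 BTU / 3412 = 22,920 kWh heat; / 4.4 = 5,209 kWh in → × £0.243 = £1,265.76; + 12 × £17.44 standing = £1,475.04
Difference = |£3,003.79 − £1,475.04| = £1,528.75 ≈ £1529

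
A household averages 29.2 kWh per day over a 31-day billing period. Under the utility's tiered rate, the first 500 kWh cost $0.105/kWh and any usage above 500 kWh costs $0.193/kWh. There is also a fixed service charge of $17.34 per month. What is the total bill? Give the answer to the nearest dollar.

$148

Usage = 29.2 kWh/day × 31 days = 905.2 kWh
First 500 kWh × $0.105 = $52.50
Remaining 405.2 kWh × $0.193 = $78.20
Energy charge = $130.70; + service $17.34 = $148.04 ≈ $148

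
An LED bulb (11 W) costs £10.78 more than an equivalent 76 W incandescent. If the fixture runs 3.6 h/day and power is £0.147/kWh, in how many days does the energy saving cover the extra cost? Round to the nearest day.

313 days

Power saved = 76 − 11 = 65 W
Daily energy saved = 65 W × 3.6 h = 234 Wh = 0.234 kWh
Daily savings = 0.234 × £0.147 = £0.0344
Payback = £10.78 / £0.0344 per day = 313.4 days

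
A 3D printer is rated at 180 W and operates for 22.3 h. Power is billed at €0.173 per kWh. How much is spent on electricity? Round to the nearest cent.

Energy = 180 W × 22.3 h = 4,014 Wh = 4.014 kWh
Cost = 4.014 kWh × €0.173/kWh = €0.69

€0.69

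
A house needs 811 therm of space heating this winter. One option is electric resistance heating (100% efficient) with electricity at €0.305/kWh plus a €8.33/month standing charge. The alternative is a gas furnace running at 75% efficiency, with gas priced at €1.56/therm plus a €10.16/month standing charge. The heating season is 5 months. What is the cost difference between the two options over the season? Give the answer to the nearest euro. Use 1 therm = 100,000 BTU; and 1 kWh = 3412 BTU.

€5554

Heat load = 811 therm × 100,000 = 81,100,000 BTU
Gas: input = 81,100,000 / 0.75 = 108,133,333 BTU = 1,081 therm → 1,081 × €1.56 = €1,686.88; + 5 × €10.16 standing = €1,737.68
Electric: 81,100,000 BTU / 3412 = 23,770 kWh → × €0.305 = €7,249.56; + 5 × €8.33 standing = €7,291.21
Difference = |€1,737.68 − €7,291.21| = €5,553.53 ≈ €5554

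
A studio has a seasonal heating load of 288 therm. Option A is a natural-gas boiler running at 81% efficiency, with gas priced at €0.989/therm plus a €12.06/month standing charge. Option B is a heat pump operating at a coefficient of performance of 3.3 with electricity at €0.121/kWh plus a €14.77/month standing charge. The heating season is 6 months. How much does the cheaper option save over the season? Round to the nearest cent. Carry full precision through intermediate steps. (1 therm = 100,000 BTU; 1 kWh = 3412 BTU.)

Heat load = 288 therm × 100,000 = 28,800,000 BTU
Gas: input = 28,800,000 / 0.81 = 35,555,556 BTU = 355.6 therm → 355.6 × €0.989 = €351.64; + 6 × €12.06 standing = €424.00
Heat pump: 28,800,000 BTU / 3412 = 8,441 kWh heat; / 3.3 = 2,558 kWh in → × €0.121 = €309.50; + 6 × €14.77 standing = €398.12
Difference = |€424.00 − €398.12| = €25.89

€25.89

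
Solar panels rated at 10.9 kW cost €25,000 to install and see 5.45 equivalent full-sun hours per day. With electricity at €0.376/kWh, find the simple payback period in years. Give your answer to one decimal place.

3.1 years

Daily generation = 10.9 kW × 5.45 h = 59.41 kWh
Annual generation = 59.41 × 365 = 21683 kWh
Annual savings = 21683 × €0.376 = €8,152.74
Payback = €25,000 / €8,152.74 = 3.07 years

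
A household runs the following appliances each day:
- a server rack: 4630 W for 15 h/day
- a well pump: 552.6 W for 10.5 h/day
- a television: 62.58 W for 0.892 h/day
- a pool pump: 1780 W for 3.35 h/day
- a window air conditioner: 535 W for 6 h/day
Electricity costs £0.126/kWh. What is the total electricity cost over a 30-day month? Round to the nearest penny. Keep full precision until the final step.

server rack: 4630 W × 15 h × 30 d = 2,083,500 Wh = 2,084 kWh
well pump: 552.6 W × 10.5 h × 30 d = 174,069 Wh = 174.1 kWh
television: 62.58 W × 0.892 h × 30 d = 1,675 Wh = 1.675 kWh
pool pump: 1780 W × 3.35 h × 30 d = 178,890 Wh = 178.9 kWh
window air conditioner: 535 W × 6 h × 30 d = 96,300 Wh = 96.3 kWh
Total energy = 2,084 + 174.1 + 1.675 + 178.9 + 96.3 = 2,534 kWh
Cost = 2,534 kWh × £0.126 = £319.34

£319.34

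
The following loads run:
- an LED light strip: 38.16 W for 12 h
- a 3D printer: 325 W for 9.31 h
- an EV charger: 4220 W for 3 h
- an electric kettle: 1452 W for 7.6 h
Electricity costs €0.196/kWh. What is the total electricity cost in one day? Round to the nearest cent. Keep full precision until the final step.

LED light strip: 38.16 W × 12 h = 458 Wh = 0.4579 kWh
3D printer: 325 W × 9.31 h = 3,026 Wh = 3.026 kWh
EV charger: 4220 W × 3 h = 12,660 Wh = 12.66 kWh
electric kettle: 1452 W × 7.6 h = 11,035 Wh = 11.04 kWh
Total energy = 0.4579 + 3.026 + 12.66 + 11.04 = 27.18 kWh
Cost = 27.18 kWh × €0.196 = €5.33

€5.33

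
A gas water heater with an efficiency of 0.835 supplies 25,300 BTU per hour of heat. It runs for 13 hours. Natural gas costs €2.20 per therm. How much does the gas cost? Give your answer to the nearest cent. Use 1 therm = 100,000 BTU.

Heat delivered = 25,300 BTU/h × 13 h = 328,900 BTU
Gas input = 328,900 / 0.835 = 393,892 BTU
= 393,892 / 100,000 = 3.939 therm
Cost = 3.939 × €2.20/therm = €8.67

€8.67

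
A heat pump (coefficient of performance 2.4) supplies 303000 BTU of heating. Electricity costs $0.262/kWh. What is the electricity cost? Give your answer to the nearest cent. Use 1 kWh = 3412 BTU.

Heat delivered = 303,000 BTU / 3412 = 88.8 kWh
Electrical input = 88.8 kWh / 2.4 = 37 kWh
Cost = 37 × $0.262/kWh = $9.69

$9.69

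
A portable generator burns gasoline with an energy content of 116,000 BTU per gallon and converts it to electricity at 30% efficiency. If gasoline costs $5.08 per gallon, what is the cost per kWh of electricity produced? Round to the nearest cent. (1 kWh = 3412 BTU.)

$0.50

Electrical output per gallon = 116,000 BTU × 0.30 / 3412 BTU/kWh = 10.2 kWh
Cost per kWh = $5.08 / 10.2 kWh = $0.498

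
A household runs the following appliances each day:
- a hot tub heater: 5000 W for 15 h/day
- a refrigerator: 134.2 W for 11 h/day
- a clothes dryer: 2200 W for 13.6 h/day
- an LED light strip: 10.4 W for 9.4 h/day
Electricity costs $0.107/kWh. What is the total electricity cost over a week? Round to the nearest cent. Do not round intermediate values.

hot tub heater: 5000 W × 15 h × 7 d = 525,000 Wh = 525 kWh
refrigerator: 134.2 W × 11 h × 7 d = 10,333 Wh = 10.33 kWh
clothes dryer: 2200 W × 13.6 h × 7 d = 209,440 Wh = 209.4 kWh
LED light strip: 10.4 W × 9.4 h × 7 d = 684 Wh = 0.6843 kWh
Total energy = 525 + 10.33 + 209.4 + 0.6843 = 745.5 kWh
Cost = 745.5 kWh × $0.107 = $79.76

$79.76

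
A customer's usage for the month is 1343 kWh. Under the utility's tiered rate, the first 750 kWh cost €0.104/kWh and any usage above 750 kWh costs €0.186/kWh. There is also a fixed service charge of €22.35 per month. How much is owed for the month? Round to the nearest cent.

First 750 kWh × €0.104 = €78.00
Remaining 593 kWh × €0.186 = €110.30
Energy charge = €188.30; + service €22.35 = €210.65

€210.65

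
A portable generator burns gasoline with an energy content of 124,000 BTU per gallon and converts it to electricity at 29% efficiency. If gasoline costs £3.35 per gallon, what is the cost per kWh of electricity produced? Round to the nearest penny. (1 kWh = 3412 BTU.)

£0.32

Electrical output per gallon = 124,000 BTU × 0.29 / 3412 BTU/kWh = 10.54 kWh
Cost per kWh = £3.35 / 10.54 kWh = £0.318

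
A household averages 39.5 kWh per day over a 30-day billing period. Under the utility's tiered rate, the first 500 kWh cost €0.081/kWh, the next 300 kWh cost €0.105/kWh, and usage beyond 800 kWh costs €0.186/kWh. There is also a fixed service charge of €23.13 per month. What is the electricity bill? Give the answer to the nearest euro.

Usage = 39.5 kWh/day × 30 days = 1185 kWh
First 500 kWh × €0.081 = €40.50
Next 300 kWh × €0.105 = €31.50
Remaining 385 kWh × €0.186 = €71.61
Energy charge = €143.61; + service €23.13 = €166.74 ≈ €167

€167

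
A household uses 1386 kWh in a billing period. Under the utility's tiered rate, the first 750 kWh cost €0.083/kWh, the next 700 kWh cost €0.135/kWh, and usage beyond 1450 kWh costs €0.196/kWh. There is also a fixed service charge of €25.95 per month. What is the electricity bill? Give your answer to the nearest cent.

First 750 kWh × €0.083 = €62.25
Next 636 kWh × €0.135 = €85.86
Remaining tier: 0 kWh (not reached)
Energy charge = €148.11; + service €25.95 = €174.06

€174.06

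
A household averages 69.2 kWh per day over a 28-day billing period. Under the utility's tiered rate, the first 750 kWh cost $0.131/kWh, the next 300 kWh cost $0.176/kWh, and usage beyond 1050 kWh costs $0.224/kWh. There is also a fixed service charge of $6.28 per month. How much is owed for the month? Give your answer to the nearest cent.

$356.15

Usage = 69.2 kWh/day × 28 days = 1937.6 kWh
First 750 kWh × $0.131 = $98.25
Next 300 kWh × $0.176 = $52.80
Remaining 887.6 kWh × $0.224 = $198.82
Energy charge = $349.87; + service $6.28 = $356.15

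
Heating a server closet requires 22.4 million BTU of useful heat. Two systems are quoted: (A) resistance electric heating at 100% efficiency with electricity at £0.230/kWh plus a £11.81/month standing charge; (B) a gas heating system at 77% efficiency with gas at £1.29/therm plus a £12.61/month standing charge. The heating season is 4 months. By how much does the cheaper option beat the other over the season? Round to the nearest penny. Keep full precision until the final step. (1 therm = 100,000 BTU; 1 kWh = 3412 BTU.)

£1131.49

Heat load = 22.4 × 10⁶ BTU = 22,400,000 BTU
Gas: input = 22,400,000 / 0.77 = 29,090,909 BTU = 290.9 therm → 290.9 × £1.29 = £375.27; + 4 × £12.61 standing = £425.71
Electric: 22,400,000 BTU / 3412 = 6,565 kWh → × £0.230 = £1,509.96; + 4 × £11.81 standing = £1,557.20
Difference = |£425.71 − £1,557.20| = £1,131.49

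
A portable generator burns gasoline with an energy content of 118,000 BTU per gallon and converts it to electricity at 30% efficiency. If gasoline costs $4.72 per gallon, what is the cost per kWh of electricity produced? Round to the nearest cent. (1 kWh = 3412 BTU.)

Electrical output per gallon = 118,000 BTU × 0.30 / 3412 BTU/kWh = 10.38 kWh
Cost per kWh = $4.72 / 10.38 kWh = $0.455

$0.45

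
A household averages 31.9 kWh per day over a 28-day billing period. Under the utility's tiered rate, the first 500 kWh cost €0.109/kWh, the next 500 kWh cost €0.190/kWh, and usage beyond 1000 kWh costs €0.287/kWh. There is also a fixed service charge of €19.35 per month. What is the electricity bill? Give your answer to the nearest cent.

Usage = 31.9 kWh/day × 28 days = 893.2 kWh
First 500 kWh × €0.109 = €54.50
Next 393.2 kWh × €0.190 = €74.71
Remaining tier: 0 kWh (not reached)
Energy charge = €129.21; + service €19.35 = €148.56

€148.56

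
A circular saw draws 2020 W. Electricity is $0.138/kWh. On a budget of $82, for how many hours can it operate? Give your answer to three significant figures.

Energy budget = $82 / $0.138 per kWh = 594.2 kWh = 594,203 Wh
Runtime = 594,203 Wh / 2020 W = 294.2 h

294 h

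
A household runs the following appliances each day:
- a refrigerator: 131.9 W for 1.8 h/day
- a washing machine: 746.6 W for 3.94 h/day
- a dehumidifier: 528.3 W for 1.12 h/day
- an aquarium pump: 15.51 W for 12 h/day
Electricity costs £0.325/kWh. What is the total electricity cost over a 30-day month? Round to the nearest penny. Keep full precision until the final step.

refrigerator: 131.9 W × 1.8 h × 30 d = 7,123 Wh = 7.123 kWh
washing machine: 746.6 W × 3.94 h × 30 d = 88,248 Wh = 88.25 kWh
dehumidifier: 528.3 W × 1.12 h × 30 d = 17,751 Wh = 17.75 kWh
aquarium pump: 15.51 W × 12 h × 30 d = 5,584 Wh = 5.584 kWh
Total energy = 7.123 + 88.25 + 17.75 + 5.584 = 118.7 kWh
Cost = 118.7 kWh × £0.325 = £38.58

£38.58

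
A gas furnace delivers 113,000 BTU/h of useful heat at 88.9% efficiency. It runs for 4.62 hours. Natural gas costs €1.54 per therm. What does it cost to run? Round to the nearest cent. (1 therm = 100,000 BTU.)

Heat delivered = 113,000 BTU/h × 4.62 h = 522,060 BTU
Gas input = 522,060 / 0.889 = 587,244 BTU
= 587,244 / 100,000 = 5.872 therm
Cost = 5.872 × €1.54/therm = €9.04

€9.04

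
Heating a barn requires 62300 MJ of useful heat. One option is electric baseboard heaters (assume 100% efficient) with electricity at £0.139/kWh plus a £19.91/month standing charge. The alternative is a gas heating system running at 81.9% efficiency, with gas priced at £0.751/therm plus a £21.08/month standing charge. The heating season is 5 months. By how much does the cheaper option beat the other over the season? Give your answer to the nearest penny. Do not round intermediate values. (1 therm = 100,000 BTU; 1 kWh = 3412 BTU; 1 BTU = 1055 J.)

£1858.36

Heat load = 62300 MJ = 62,300,000,000 J / 1055 = 59,052,133 BTU
Gas: input = 59,052,133 / 0.819 = 72,102,726 BTU = 721 therm → 721 × £0.751 = £541.49; + 5 × £21.08 standing = £646.89
Electric: 59,052,133 BTU / 3412 = 17,310 kWh → × £0.139 = £2,405.70; + 5 × £19.91 standing = £2,505.25
Difference = |£646.89 − £2,505.25| = £1,858.36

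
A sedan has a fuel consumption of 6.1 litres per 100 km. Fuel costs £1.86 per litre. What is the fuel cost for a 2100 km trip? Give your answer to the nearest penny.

£238.27

Fuel = 6.1 L/100 km × 2100 km / 100 = 128.1 L
Cost = 128.1 L × £1.86/L = £238.27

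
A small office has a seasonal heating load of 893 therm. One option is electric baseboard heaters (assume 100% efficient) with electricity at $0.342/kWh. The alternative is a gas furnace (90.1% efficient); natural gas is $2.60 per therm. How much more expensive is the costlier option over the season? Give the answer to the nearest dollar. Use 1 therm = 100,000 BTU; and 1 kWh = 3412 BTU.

Heat load = 893 therm × 100,000 = 89,300,000 BTU
Gas: input = 89,300,000 / 0.901 = 99,112,098 BTU = 991.1 therm → 991.1 × $2.60 = $2,576.91
Electric: 89,300,000 BTU / 3412 = 26,170 kWh → × $0.342 = $8,950.94
Difference = |$2,576.91 − $8,950.94| = $6,374.02 ≈ $6374

$6374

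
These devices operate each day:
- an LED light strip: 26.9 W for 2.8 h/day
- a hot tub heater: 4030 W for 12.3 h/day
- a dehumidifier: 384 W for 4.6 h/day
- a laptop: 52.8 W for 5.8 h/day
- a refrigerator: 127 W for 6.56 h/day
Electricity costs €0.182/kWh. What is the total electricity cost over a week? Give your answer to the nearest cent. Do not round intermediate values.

€66.95

LED light strip: 26.9 W × 2.8 h × 7 d = 527 Wh = 0.5272 kWh
hot tub heater: 4030 W × 12.3 h × 7 d = 346,983 Wh = 347 kWh
dehumidifier: 384 W × 4.6 h × 7 d = 12,365 Wh = 12.36 kWh
laptop: 52.8 W × 5.8 h × 7 d = 2,144 Wh = 2.144 kWh
refrigerator: 127 W × 6.56 h × 7 d = 5,832 Wh = 5.832 kWh
Total energy = 0.5272 + 347 + 12.36 + 2.144 + 5.832 = 367.9 kWh
Cost = 367.9 kWh × €0.182 = €66.95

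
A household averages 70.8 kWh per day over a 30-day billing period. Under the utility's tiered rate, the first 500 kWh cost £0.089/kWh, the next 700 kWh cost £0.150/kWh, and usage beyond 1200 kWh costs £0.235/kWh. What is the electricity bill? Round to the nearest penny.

Usage = 70.8 kWh/day × 30 days = 2124 kWh
First 500 kWh × £0.089 = £44.50
Next 700 kWh × £0.150 = £105.00
Remaining 924 kWh × £0.235 = £217.14
Total = £366.64

£366.64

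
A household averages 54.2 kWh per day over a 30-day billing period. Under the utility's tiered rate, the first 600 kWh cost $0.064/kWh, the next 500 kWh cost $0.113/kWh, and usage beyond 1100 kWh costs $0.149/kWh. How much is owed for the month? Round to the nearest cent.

$173.27

Usage = 54.2 kWh/day × 30 days = 1626 kWh
First 600 kWh × $0.064 = $38.40
Next 500 kWh × $0.113 = $56.50
Remaining 526 kWh × $0.149 = $78.37
Total = $173.27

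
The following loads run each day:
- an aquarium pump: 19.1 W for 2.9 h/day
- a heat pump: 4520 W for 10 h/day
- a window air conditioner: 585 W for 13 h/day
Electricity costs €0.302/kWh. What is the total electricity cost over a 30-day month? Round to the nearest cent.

€478.92

aquarium pump: 19.1 W × 2.9 h × 30 d = 1,662 Wh = 1.662 kWh
heat pump: 4520 W × 10 h × 30 d = 1,356,000 Wh = 1,356 kWh
window air conditioner: 585 W × 13 h × 30 d = 228,150 Wh = 228.2 kWh
Total energy = 1.662 + 1,356 + 228.2 = 1,586 kWh
Cost = 1,586 kWh × €0.302 = €478.92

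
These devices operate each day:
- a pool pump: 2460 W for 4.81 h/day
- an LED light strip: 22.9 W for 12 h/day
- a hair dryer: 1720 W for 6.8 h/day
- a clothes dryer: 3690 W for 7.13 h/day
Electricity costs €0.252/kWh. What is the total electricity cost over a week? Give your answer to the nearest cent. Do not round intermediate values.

€88.40

pool pump: 2460 W × 4.81 h × 7 d = 82,828 Wh = 82.83 kWh
LED light strip: 22.9 W × 12 h × 7 d = 1,924 Wh = 1.924 kWh
hair dryer: 1720 W × 6.8 h × 7 d = 81,872 Wh = 81.87 kWh
clothes dryer: 3690 W × 7.13 h × 7 d = 184,168 Wh = 184.2 kWh
Total energy = 82.83 + 1.924 + 81.87 + 184.2 = 350.8 kWh
Cost = 350.8 kWh × €0.252 = €88.40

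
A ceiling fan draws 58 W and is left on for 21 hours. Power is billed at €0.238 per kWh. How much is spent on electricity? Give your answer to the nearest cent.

€0.29

Energy = 58 W × 21 h = 1,218 Wh = 1.218 kWh
Cost = 1.218 kWh × €0.238/kWh = €0.29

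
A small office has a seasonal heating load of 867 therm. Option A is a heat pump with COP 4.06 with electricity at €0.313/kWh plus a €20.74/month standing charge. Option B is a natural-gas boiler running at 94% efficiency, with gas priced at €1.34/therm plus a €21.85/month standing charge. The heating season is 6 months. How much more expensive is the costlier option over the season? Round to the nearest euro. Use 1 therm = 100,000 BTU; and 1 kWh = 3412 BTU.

€716

Heat load = 867 therm × 100,000 = 86,700,000 BTU
Gas: input = 86,700,000 / 0.94 = 92,234,043 BTU = 922.3 therm → 922.3 × €1.34 = €1,235.94; + 6 × €21.85 standing = €1,367.04
Heat pump: 86,700,000 BTU / 3412 = 25,410 kWh heat; / 4.06 = 6,259 kWh in → × €0.313 = €1,958.97; + 6 × €20.74 standing = €2,083.41
Difference = |€1,367.04 − €2,083.41| = €716.38 ≈ €716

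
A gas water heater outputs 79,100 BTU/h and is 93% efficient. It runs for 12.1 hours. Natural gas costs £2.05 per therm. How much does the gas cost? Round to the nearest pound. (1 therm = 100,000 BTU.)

£21

Heat delivered = 79,100 BTU/h × 12.1 h = 957,110 BTU
Gas input = 957,110 / 0.93 = 1,029,151 BTU
= 1,029,151 / 100,000 = 10.29 therm
Cost = 10.29 × £2.05/therm = £21.10 ≈ £21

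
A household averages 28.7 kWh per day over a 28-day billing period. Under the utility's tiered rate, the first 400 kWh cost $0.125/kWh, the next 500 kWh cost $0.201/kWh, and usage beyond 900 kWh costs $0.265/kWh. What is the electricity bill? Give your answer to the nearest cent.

$131.12

Usage = 28.7 kWh/day × 28 days = 803.6 kWh
First 400 kWh × $0.125 = $50.00
Next 403.6 kWh × $0.201 = $81.12
Remaining tier: 0 kWh (not reached)
Total = $131.12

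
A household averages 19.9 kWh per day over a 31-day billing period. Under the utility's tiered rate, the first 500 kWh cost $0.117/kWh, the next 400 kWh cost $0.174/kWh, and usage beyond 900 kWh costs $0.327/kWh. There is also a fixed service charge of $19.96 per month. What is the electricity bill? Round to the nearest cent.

$98.80

Usage = 19.9 kWh/day × 31 days = 616.9 kWh
First 500 kWh × $0.117 = $58.50
Next 116.9 kWh × $0.174 = $20.34
Remaining tier: 0 kWh (not reached)
Energy charge = $78.84; + service $19.96 = $98.80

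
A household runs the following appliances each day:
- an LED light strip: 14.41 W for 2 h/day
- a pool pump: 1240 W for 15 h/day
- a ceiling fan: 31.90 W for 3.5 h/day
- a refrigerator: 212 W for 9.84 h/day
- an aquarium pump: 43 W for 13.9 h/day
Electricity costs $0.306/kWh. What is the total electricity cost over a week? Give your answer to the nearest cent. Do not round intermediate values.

$45.89

LED light strip: 14.41 W × 2 h × 7 d = 202 Wh = 0.2017 kWh
pool pump: 1240 W × 15 h × 7 d = 130,200 Wh = 130.2 kWh
ceiling fan: 31.90 W × 3.5 h × 7 d = 782 Wh = 0.7815 kWh
refrigerator: 212 W × 9.84 h × 7 d = 14,603 Wh = 14.6 kWh
aquarium pump: 43 W × 13.9 h × 7 d = 4,184 Wh = 4.184 kWh
Total energy = 0.2017 + 130.2 + 0.7815 + 14.6 + 4.184 = 150 kWh
Cost = 150 kWh × $0.306 = $45.89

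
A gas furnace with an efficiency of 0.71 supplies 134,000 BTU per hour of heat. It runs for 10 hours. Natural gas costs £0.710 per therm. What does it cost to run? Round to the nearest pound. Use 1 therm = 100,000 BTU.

£13

Heat delivered = 134,000 BTU/h × 10 h = 1,340,000 BTU
Gas input = 1,340,000 / 0.71 = 1,887,324 BTU
= 1,887,324 / 100,000 = 18.87 therm
Cost = 18.87 × £0.710/therm = £13.40 ≈ £13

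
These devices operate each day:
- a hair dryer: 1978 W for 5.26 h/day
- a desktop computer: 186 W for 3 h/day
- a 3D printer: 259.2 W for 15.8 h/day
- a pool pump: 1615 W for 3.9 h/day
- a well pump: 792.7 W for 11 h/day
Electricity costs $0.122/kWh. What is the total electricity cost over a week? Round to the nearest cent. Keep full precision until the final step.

$25.68

hair dryer: 1978 W × 5.26 h × 7 d = 72,830 Wh = 72.83 kWh
desktop computer: 186 W × 3 h × 7 d = 3,906 Wh = 3.906 kWh
3D printer: 259.2 W × 15.8 h × 7 d = 28,668 Wh = 28.67 kWh
pool pump: 1615 W × 3.9 h × 7 d = 44,090 Wh = 44.09 kWh
well pump: 792.7 W × 11 h × 7 d = 61,038 Wh = 61.04 kWh
Total energy = 72.83 + 3.906 + 28.67 + 44.09 + 61.04 = 210.5 kWh
Cost = 210.5 kWh × $0.122 = $25.68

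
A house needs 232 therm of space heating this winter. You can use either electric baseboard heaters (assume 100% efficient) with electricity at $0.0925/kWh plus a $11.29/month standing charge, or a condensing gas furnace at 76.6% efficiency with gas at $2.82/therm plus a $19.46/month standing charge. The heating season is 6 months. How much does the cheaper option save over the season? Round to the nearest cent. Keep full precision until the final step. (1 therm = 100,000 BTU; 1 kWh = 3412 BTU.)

Heat load = 232 therm × 100,000 = 23,200,000 BTU
Gas: input = 23,200,000 / 0.766 = 30,287,206 BTU = 302.9 therm → 302.9 × $2.82 = $854.10; + 6 × $19.46 standing = $970.86
Electric: 23,200,000 BTU / 3412 = 6,800 kWh → × $0.0925 = $628.96; + 6 × $11.29 standing = $696.70
Difference = |$970.86 − $696.70| = $274.16

$274.16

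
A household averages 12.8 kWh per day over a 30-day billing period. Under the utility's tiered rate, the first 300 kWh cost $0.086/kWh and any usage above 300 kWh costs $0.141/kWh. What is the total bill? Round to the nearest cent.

$37.64

Usage = 12.8 kWh/day × 30 days = 384 kWh
First 300 kWh × $0.086 = $25.80
Remaining 84 kWh × $0.141 = $11.84
Total = $37.64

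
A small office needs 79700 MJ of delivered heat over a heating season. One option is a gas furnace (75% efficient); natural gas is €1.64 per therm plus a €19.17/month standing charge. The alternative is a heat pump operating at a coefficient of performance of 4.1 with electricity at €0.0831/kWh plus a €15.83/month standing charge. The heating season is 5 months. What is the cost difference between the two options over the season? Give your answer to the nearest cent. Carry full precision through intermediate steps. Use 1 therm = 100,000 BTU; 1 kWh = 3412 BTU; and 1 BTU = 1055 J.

Heat load = 79700 MJ = 79,700,000,000 J / 1055 = 75,545,024 BTU
Gas: input = 75,545,024 / 0.75 = 100,726,698 BTU = 1,007 therm → 1,007 × €1.64 = €1,651.92; + 5 × €19.17 standing = €1,747.77
Heat pump: 75,545,024 BTU / 3412 = 22,140 kWh heat; / 4.1 = 5,400 kWh in → × €0.0831 = €448.76; + 5 × €15.83 standing = €527.91
Difference = |€1,747.77 − €527.91| = €1,219.86

€1219.86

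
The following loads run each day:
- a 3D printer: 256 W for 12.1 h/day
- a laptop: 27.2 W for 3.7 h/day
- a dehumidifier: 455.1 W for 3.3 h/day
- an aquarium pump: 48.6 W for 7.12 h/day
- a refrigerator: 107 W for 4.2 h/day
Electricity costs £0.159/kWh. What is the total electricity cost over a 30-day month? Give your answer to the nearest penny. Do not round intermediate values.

£26.21

3D printer: 256 W × 12.1 h × 30 d = 92,928 Wh = 92.93 kWh
laptop: 27.2 W × 3.7 h × 30 d = 3,019 Wh = 3.019 kWh
dehumidifier: 455.1 W × 3.3 h × 30 d = 45,055 Wh = 45.05 kWh
aquarium pump: 48.6 W × 7.12 h × 30 d = 10,381 Wh = 10.38 kWh
refrigerator: 107 W × 4.2 h × 30 d = 13,482 Wh = 13.48 kWh
Total energy = 92.93 + 3.019 + 45.05 + 10.38 + 13.48 = 164.9 kWh
Cost = 164.9 kWh × £0.159 = £26.21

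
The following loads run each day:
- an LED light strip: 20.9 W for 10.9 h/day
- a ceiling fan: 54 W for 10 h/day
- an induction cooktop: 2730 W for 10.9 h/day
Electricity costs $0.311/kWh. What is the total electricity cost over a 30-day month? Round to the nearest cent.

LED light strip: 20.9 W × 10.9 h × 30 d = 6,834 Wh = 6.834 kWh
ceiling fan: 54 W × 10 h × 30 d = 16,200 Wh = 16.2 kWh
induction cooktop: 2730 W × 10.9 h × 30 d = 892,710 Wh = 892.7 kWh
Total energy = 6.834 + 16.2 + 892.7 = 915.7 kWh
Cost = 915.7 kWh × $0.311 = $284.80

$284.80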